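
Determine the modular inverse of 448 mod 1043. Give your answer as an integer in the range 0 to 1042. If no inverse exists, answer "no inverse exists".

Euclidean algorithm on 1043, 448:
1043 = 2×448 + 147
448 = 3×147 + 7
147 = 21×7 + 0
gcd(448, 1043) = 7 ≠ 1, so 448 has no multiplicative inverse modulo 1043.

no inverse exists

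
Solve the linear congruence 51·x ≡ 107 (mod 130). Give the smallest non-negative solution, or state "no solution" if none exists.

First find gcd(51, 130):
130 = 2×51 + 28
51 = 1×28 + 23
28 = 1×23 + 5
23 = 4×5 + 3
5 = 1×3 + 2
3 = 1×2 + 1
2 = 2×1 + 0
gcd = 1, so a unique solution mod 130 exists.
Back-substitute for the Bézout coefficients:
1 = 3 − 2
1 = −5 + 2·3
1 = 2·23 − 9·5
1 = −9·28 + 11·23
1 = 11·51 − 20·28
1 = −20·130 + 51·51
So 51·(51) ≡ 1 (mod 130), giving 51⁻¹ ≡ 51.
x ≡ 51⁻¹·107 ≡ 51·107 ≡ 127 (mod 130).

127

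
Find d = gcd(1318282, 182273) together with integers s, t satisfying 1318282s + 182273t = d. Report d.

Euclidean algorithm:
1318282 = 7*182273 + 42371
182273 = 4*42371 + 12789
42371 = 3*12789 + 4004
12789 = 3*4004 + 777
4004 = 5*777 + 119
777 = 6*119 + 63
119 = 1*63 + 56
63 = 1*56 + 7
56 = 8*7 + 0
gcd(1318282, 182273) = 7.
Back-substituting:
7 = 63 − 56
7 = −119 + 2·63
7 = 2·777 − 13·119
7 = −13·4004 + 67·777
7 = 67·12789 − 214·4004
7 = −214·42371 + 709·12789
7 = 709·182273 − 3050·42371
7 = −3050·1318282 + 22059·182273
So 7 = (-3050)·1318282 + (22059)·182273.

7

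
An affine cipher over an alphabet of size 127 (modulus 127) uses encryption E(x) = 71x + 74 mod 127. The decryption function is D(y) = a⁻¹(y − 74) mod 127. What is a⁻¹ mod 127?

34

Apply the Euclidean algorithm to 127 and 71:
127 = 1×71 + 56
71 = 1×56 + 15
56 = 3×15 + 11
15 = 1×11 + 4
11 = 2×4 + 3
4 = 1×3 + 1
3 = 3×1 + 0
Since gcd(71, 127) = 1, back-substitute to write 1 as a combination:
1 = 4 − 3
1 = −11 + 3·4
1 = 3·15 − 4·11
1 = −4·56 + 15·15
1 = 15·71 − 19·56
1 = −19·127 + 34·71
So 71·34 ≡ 1 (mod 127).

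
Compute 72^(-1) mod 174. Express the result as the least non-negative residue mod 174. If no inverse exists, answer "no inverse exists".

no inverse exists

Euclidean algorithm on 174, 72:
174 = 2×72 + 30
72 = 2×30 + 12
30 = 2×12 + 6
12 = 2×6 + 0
The gcd is 6, not 1, hence no inverse exists.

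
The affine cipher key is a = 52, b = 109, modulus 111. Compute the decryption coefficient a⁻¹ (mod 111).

Extended Euclidean algorithm:
111 = 2×52 + 7
52 = 7×7 + 3
7 = 2×3 + 1
3 = 3×1 + 0
The gcd is 1. Working backward:
1 = 7 − 2·3
1 = −2·52 + 15·7
1 = 15·111 − 32·52
Hence 52⁻¹ ≡ -32 ≡ 79 (mod 111).

79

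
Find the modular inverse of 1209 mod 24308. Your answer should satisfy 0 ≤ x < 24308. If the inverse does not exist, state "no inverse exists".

1709

Apply the Euclidean algorithm to 24308 and 1209:
24308 = 20·1209 + 128
1209 = 9·128 + 57
128 = 2·57 + 14
57 = 4·14 + 1
14 = 14·1 + 0
Since gcd(1209, 24308) = 1, back-substitute to write 1 as a combination:
1 = 57 − 4·14
1 = −4·128 + 9·57
1 = 9·1209 − 85·128
1 = −85·24308 + 1709·1209
So 1209·1709 ≡ 1 (mod 24308).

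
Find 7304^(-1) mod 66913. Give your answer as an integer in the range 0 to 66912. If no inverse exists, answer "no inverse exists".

Compute gcd(7304, 66913):
66913 = 9*7304 + 1177
7304 = 6*1177 + 242
1177 = 4*242 + 209
242 = 1*209 + 33
209 = 6*33 + 11
33 = 3*11 + 0
Since gcd = 11 > 1, 7304 is not a unit mod 66913.

no inverse exists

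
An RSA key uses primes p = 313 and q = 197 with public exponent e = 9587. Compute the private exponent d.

20603

φ(n) = (p−1)(q−1) = 312·196 = 61152.
Need d with 9587·d ≡ 1 (mod 61152). Apply the extended Euclidean algorithm:
61152 = 6·9587 + 3630
9587 = 2·3630 + 2327
3630 = 1·2327 + 1303
2327 = 1·1303 + 1024
1303 = 1·1024 + 279
1024 = 3·279 + 187
279 = 1·187 + 92
187 = 2·92 + 3
92 = 30·3 + 2
3 = 1·2 + 1
2 = 2·1 + 0
Back-substitute:
1 = 3 − 2
1 = −92 + 31·3
1 = 31·187 − 63·92
1 = −63·279 + 94·187
1 = 94·1024 − 345·279
1 = −345·1303 + 439·1024
1 = 439·2327 − 784·1303
1 = −784·3630 + 1223·2327
1 = 1223·9587 − 3230·3630
1 = −3230·61152 + 20603·9587
So 9587·20603 ≡ 1 (mod 61152), hence d = 20603.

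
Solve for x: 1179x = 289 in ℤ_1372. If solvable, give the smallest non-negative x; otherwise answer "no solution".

First find gcd(1179, 1372):
1372 = 1·1179 + 193
1179 = 6·193 + 21
193 = 9·21 + 4
21 = 5·4 + 1
4 = 4·1 + 0
gcd = 1, so a unique solution mod 1372 exists.
Back-substitute for the Bézout coefficients:
1 = 21 − 5·4
1 = −5·193 + 46·21
1 = 46·1179 − 281·193
1 = −281·1372 + 327·1179
So 1179·(327) ≡ 1 (mod 1372), giving 1179⁻¹ ≡ 327.
x ≡ 1179⁻¹·289 ≡ 327·289 ≡ 1207 (mod 1372).

1207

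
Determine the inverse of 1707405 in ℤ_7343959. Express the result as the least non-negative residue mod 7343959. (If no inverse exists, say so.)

no inverse exists

Euclidean algorithm on 7343959, 1707405:
7343959 = 4*1707405 + 514339
1707405 = 3*514339 + 164388
514339 = 3*164388 + 21175
164388 = 7*21175 + 16163
21175 = 1*16163 + 5012
16163 = 3*5012 + 1127
5012 = 4*1127 + 504
1127 = 2*504 + 119
504 = 4*119 + 28
119 = 4*28 + 7
28 = 4*7 + 0
Since gcd = 7 > 1, 1707405 is not a unit mod 7343959.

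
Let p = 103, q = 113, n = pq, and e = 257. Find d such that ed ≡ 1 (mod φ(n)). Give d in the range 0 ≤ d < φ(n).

6401

φ(n) = (p−1)(q−1) = 102·112 = 11424.
Need d with 257·d ≡ 1 (mod 11424). Apply the extended Euclidean algorithm:
11424 = 44*257 + 116
257 = 2*116 + 25
116 = 4*25 + 16
25 = 1*16 + 9
16 = 1*9 + 7
9 = 1*7 + 2
7 = 3*2 + 1
2 = 2*1 + 0
Back-substitute:
1 = 7 − 3·2
1 = −3·9 + 4·7
1 = 4·16 − 7·9
1 = −7·25 + 11·16
1 = 11·116 − 51·25
1 = −51·257 + 113·116
1 = 113·11424 − 5023·257
So 257·(-5023) ≡ 1 (mod 11424), hence d ≡ -5023 ≡ 6401 (mod 11424).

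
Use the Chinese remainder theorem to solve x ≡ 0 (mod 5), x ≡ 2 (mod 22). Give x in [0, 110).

90

Write x = 0 + 5·k. Then 5·k ≡ 2 − 0 ≡ 2 (mod 22).
Need 5⁻¹ mod 22. Extended Euclid on (22, 5):
22 = 4*5 + 2
5 = 2*2 + 1
2 = 2*1 + 0
Back-substitute:
1 = 5 − 2·2
1 = −2·22 + 9·5
5⁻¹ ≡ 9 (mod 22), so k ≡ 9·2 ≡ 18 (mod 22).
x = 0 + 5·18 = 90.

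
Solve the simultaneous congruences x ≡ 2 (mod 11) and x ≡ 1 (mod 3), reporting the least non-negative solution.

13

Write x = 2 + 11·k. Then 11·k ≡ 1 − 2 ≡ 2 (mod 3).
Need 11⁻¹ mod 3. Extended Euclid on (3, 2):
3 = 1·2 + 1
2 = 2·1 + 0
Back-substitute:
1 = 3 − 2
11⁻¹ ≡ 2 (mod 3), so k ≡ 2·2 ≡ 1 (mod 3).
x = 2 + 11·1 = 13.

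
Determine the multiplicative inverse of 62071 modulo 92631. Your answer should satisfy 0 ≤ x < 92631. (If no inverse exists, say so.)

Apply the Euclidean algorithm to 92631 and 62071:
92631 = 1*62071 + 30560
62071 = 2*30560 + 951
30560 = 32*951 + 128
951 = 7*128 + 55
128 = 2*55 + 18
55 = 3*18 + 1
18 = 18*1 + 0
Since gcd(62071, 92631) = 1, back-substitute to write 1 as a combination:
1 = 55 − 3·18
1 = −3·128 + 7·55
1 = 7·951 − 52·128
1 = −52·30560 + 1671·951
1 = 1671·62071 − 3394·30560
1 = −3394·92631 + 5065·62071
So 62071·5065 ≡ 1 (mod 92631).

5065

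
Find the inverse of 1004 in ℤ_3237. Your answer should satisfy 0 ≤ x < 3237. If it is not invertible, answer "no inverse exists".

1712

Apply the Euclidean algorithm to 3237 and 1004:
3237 = 3*1004 + 225
1004 = 4*225 + 104
225 = 2*104 + 17
104 = 6*17 + 2
17 = 8*2 + 1
2 = 2*1 + 0
The gcd is 1. Working backward:
1 = 17 − 8·2
1 = −8·104 + 49·17
1 = 49·225 − 106·104
1 = −106·1004 + 473·225
1 = 473·3237 − 1525·1004
So 1004·(-1525) ≡ 1 (mod 3237), and -1525 ≡ 1712 (mod 3237).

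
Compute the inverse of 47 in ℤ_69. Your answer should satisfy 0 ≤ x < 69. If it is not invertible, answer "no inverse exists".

Extended Euclidean algorithm:
69 = 1*47 + 22
47 = 2*22 + 3
22 = 7*3 + 1
3 = 3*1 + 0
Since gcd(47, 69) = 1, back-substitute to write 1 as a combination:
1 = 22 − 7·3
1 = −7·47 + 15·22
1 = 15·69 − 22·47
Thus 47·(-22) ≡ 1 (mod 69); reducing, -22 mod 69 = 47.

47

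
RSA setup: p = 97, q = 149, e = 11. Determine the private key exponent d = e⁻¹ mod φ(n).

3875

φ(n) = (p−1)(q−1) = 96·148 = 14208.
Need d with 11·d ≡ 1 (mod 14208). Apply the extended Euclidean algorithm:
14208 = 1291·11 + 7
11 = 1·7 + 4
7 = 1·4 + 3
4 = 1·3 + 1
3 = 3·1 + 0
Back-substitute:
1 = 4 − 3
1 = −7 + 2·4
1 = 2·11 − 3·7
1 = −3·14208 + 3875·11
So 11·3875 ≡ 1 (mod 14208), hence d = 3875.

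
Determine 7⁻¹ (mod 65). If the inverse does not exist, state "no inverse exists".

28

gcd(65, 7) by repeated division:
65 = 9×7 + 2
7 = 3×2 + 1
2 = 2×1 + 0
Since gcd(7, 65) = 1, back-substitute to write 1 as a combination:
1 = 7 − 3·2
1 = −3·65 + 28·7
So 7·28 ≡ 1 (mod 65).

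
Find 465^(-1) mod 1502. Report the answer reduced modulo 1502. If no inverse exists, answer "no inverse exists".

Extended Euclidean algorithm:
1502 = 3×465 + 107
465 = 4×107 + 37
107 = 2×37 + 33
37 = 1×33 + 4
33 = 8×4 + 1
4 = 4×1 + 0
gcd = 1, so the inverse exists. Back-substitute:
1 = 33 − 8·4
1 = −8·37 + 9·33
1 = 9·107 − 26·37
1 = −26·465 + 113·107
1 = 113·1502 − 365·465
Hence 465⁻¹ ≡ -365 ≡ 1137 (mod 1502).

1137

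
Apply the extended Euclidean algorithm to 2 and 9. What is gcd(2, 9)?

Repeated division:
9 = 4×2 + 1
2 = 2×1 + 0
gcd(2, 9) = 1.
Working backward:
1 = 9 − 4·2
So 1 = (1)·9 + (-4)·2.

1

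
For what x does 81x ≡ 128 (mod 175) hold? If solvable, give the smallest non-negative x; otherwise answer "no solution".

88

First find gcd(81, 175):
175 = 2·81 + 13
81 = 6·13 + 3
13 = 4·3 + 1
3 = 3·1 + 0
gcd = 1, so a unique solution mod 175 exists.
Back-substitute for the Bézout coefficients:
1 = 13 − 4·3
1 = −4·81 + 25·13
1 = 25·175 − 54·81
So 81·(-54) ≡ 1 (mod 175), giving 81⁻¹ ≡ 121.
x ≡ 81⁻¹·128 ≡ 121·128 ≡ 88 (mod 175).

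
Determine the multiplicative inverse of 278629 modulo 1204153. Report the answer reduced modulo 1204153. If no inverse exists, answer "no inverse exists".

gcd(1204153, 278629) by repeated division:
1204153 = 4*278629 + 89637
278629 = 3*89637 + 9718
89637 = 9*9718 + 2175
9718 = 4*2175 + 1018
2175 = 2*1018 + 139
1018 = 7*139 + 45
139 = 3*45 + 4
45 = 11*4 + 1
4 = 4*1 + 0
Since gcd(278629, 1204153) = 1, back-substitute to write 1 as a combination:
1 = 45 − 11·4
1 = −11·139 + 34·45
1 = 34·1018 − 249·139
1 = −249·2175 + 532·1018
1 = 532·9718 − 2377·2175
1 = −2377·89637 + 21925·9718
1 = 21925·278629 − 68152·89637
1 = −68152·1204153 + 294533·278629
So 278629·294533 ≡ 1 (mod 1204153).

294533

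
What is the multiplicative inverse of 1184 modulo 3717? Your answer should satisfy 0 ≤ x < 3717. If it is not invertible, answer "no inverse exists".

Apply the Euclidean algorithm to 3717 and 1184:
3717 = 3*1184 + 165
1184 = 7*165 + 29
165 = 5*29 + 20
29 = 1*20 + 9
20 = 2*9 + 2
9 = 4*2 + 1
2 = 2*1 + 0
gcd = 1, so the inverse exists. Back-substitute:
1 = 9 − 4·2
1 = −4·20 + 9·9
1 = 9·29 − 13·20
1 = −13·165 + 74·29
1 = 74·1184 − 531·165
1 = −531·3717 + 1667·1184
So 1184·1667 ≡ 1 (mod 3717).

1667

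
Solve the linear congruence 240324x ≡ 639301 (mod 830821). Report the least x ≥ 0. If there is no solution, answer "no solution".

First find gcd(240324, 830821):
830821 = 3*240324 + 109849
240324 = 2*109849 + 20626
109849 = 5*20626 + 6719
20626 = 3*6719 + 469
6719 = 14*469 + 153
469 = 3*153 + 10
153 = 15*10 + 3
10 = 3*3 + 1
3 = 3*1 + 0
gcd = 1, so a unique solution mod 830821 exists.
Back-substitute for the Bézout coefficients:
1 = 10 − 3·3
1 = −3·153 + 46·10
1 = 46·469 − 141·153
1 = −141·6719 + 2020·469
1 = 2020·20626 − 6201·6719
1 = −6201·109849 + 33025·20626
1 = 33025·240324 − 72251·109849
1 = −72251·830821 + 249778·240324
So 240324·(249778) ≡ 1 (mod 830821), giving 240324⁻¹ ≡ 249778.
x ≡ 240324⁻¹·639301 ≡ 249778·639301 ≡ 359799 (mod 830821).

359799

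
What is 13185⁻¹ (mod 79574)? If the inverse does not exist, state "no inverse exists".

19379

Extended Euclidean algorithm:
79574 = 6·13185 + 464
13185 = 28·464 + 193
464 = 2·193 + 78
193 = 2·78 + 37
78 = 2·37 + 4
37 = 9·4 + 1
4 = 4·1 + 0
The gcd is 1. Working backward:
1 = 37 − 9·4
1 = −9·78 + 19·37
1 = 19·193 − 47·78
1 = −47·464 + 113·193
1 = 113·13185 − 3211·464
1 = −3211·79574 + 19379·13185
So 13185·19379 ≡ 1 (mod 79574).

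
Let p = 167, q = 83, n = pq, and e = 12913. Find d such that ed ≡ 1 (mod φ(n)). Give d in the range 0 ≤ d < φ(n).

6621

φ(n) = (p−1)(q−1) = 166·82 = 13612.
Need d with 12913·d ≡ 1 (mod 13612). Apply the extended Euclidean algorithm:
13612 = 1*12913 + 699
12913 = 18*699 + 331
699 = 2*331 + 37
331 = 8*37 + 35
37 = 1*35 + 2
35 = 17*2 + 1
2 = 2*1 + 0
Back-substitute:
1 = 35 − 17·2
1 = −17·37 + 18·35
1 = 18·331 − 161·37
1 = −161·699 + 340·331
1 = 340·12913 − 6281·699
1 = −6281·13612 + 6621·12913
So 12913·6621 ≡ 1 (mod 13612), hence d = 6621.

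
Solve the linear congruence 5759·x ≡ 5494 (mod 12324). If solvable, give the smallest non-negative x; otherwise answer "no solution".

no solution

gcd(5759, 12324):
12324 = 2·5759 + 806
5759 = 7·806 + 117
806 = 6·117 + 104
117 = 1·104 + 13
104 = 8·13 + 0
gcd = 13, but 13 ∤ 5494, so the congruence has no solution.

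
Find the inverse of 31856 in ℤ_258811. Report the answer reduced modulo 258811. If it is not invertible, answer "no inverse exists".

117487

Apply the Euclidean algorithm to 258811 and 31856:
258811 = 8·31856 + 3963
31856 = 8·3963 + 152
3963 = 26·152 + 11
152 = 13·11 + 9
11 = 1·9 + 2
9 = 4·2 + 1
2 = 2·1 + 0
gcd = 1, so the inverse exists. Back-substitute:
1 = 9 − 4·2
1 = −4·11 + 5·9
1 = 5·152 − 69·11
1 = −69·3963 + 1799·152
1 = 1799·31856 − 14461·3963
1 = −14461·258811 + 117487·31856
So 31856·117487 ≡ 1 (mod 258811).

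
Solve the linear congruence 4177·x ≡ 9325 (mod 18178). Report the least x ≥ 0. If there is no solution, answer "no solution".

First find gcd(4177, 18178):
18178 = 4*4177 + 1470
4177 = 2*1470 + 1237
1470 = 1*1237 + 233
1237 = 5*233 + 72
233 = 3*72 + 17
72 = 4*17 + 4
17 = 4*4 + 1
4 = 4*1 + 0
gcd = 1, so a unique solution mod 18178 exists.
Back-substitute for the Bézout coefficients:
1 = 17 − 4·4
1 = −4·72 + 17·17
1 = 17·233 − 55·72
1 = −55·1237 + 292·233
1 = 292·1470 − 347·1237
1 = −347·4177 + 986·1470
1 = 986·18178 − 4291·4177
So 4177·(-4291) ≡ 1 (mod 18178), giving 4177⁻¹ ≡ 13887.
x ≡ 4177⁻¹·9325 ≡ 13887·9325 ≡ 14381 (mod 18178).

14381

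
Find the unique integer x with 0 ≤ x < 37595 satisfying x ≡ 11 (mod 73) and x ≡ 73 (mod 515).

10888

Write x = 11 + 73·k. Then 73·k ≡ 73 − 11 ≡ 62 (mod 515).
Need 73⁻¹ mod 515. Extended Euclid on (515, 73):
515 = 7·73 + 4
73 = 18·4 + 1
4 = 4·1 + 0
Back-substitute:
1 = 73 − 18·4
1 = −18·515 + 127·73
73⁻¹ ≡ 127 (mod 515), so k ≡ 127·62 ≡ 149 (mod 515).
x = 11 + 73·149 = 10888.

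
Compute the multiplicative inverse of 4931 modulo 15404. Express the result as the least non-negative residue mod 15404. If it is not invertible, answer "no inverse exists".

6807

gcd(15404, 4931) by repeated division:
15404 = 3×4931 + 611
4931 = 8×611 + 43
611 = 14×43 + 9
43 = 4×9 + 7
9 = 1×7 + 2
7 = 3×2 + 1
2 = 2×1 + 0
gcd = 1, so the inverse exists. Back-substitute:
1 = 7 − 3·2
1 = −3·9 + 4·7
1 = 4·43 − 19·9
1 = −19·611 + 270·43
1 = 270·4931 − 2179·611
1 = −2179·15404 + 6807·4931
So 4931·6807 ≡ 1 (mod 15404).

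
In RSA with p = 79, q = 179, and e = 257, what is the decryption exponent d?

φ(n) = (p−1)(q−1) = 78·178 = 13884.
Need d with 257·d ≡ 1 (mod 13884). Apply the extended Euclidean algorithm:
13884 = 54×257 + 6
257 = 42×6 + 5
6 = 1×5 + 1
5 = 5×1 + 0
Back-substitute:
1 = 6 − 5
1 = −257 + 43·6
1 = 43·13884 − 2323·257
So 257·(-2323) ≡ 1 (mod 13884), hence d ≡ -2323 ≡ 11561 (mod 13884).

11561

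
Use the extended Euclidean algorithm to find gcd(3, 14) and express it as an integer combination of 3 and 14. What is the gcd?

1

Repeated division:
14 = 4*3 + 2
3 = 1*2 + 1
2 = 2*1 + 0
gcd(3, 14) = 1.
Back-substituting:
1 = 3 − 2
1 = −14 + 5·3
So 1 = (-1)·14 + (5)·3.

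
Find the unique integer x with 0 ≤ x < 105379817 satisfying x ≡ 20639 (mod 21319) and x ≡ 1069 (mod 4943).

Write x = 20639 + 21319·k. Then 21319·k ≡ 1069 − 20639 ≡ 202 (mod 4943).
Need 21319⁻¹ mod 4943. Extended Euclid on (4943, 1547):
4943 = 3×1547 + 302
1547 = 5×302 + 37
302 = 8×37 + 6
37 = 6×6 + 1
6 = 6×1 + 0
Back-substitute:
1 = 37 − 6·6
1 = −6·302 + 49·37
1 = 49·1547 − 251·302
1 = −251·4943 + 802·1547
21319⁻¹ ≡ 802 (mod 4943), so k ≡ 802·202 ≡ 3828 (mod 4943).
x = 20639 + 21319·3828 = 81629771.

81629771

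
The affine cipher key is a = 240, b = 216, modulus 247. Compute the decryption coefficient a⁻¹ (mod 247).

Run Euclid on (247, 240):
247 = 1·240 + 7
240 = 34·7 + 2
7 = 3·2 + 1
2 = 2·1 + 0
gcd = 1, so the inverse exists. Back-substitute:
1 = 7 − 3·2
1 = −3·240 + 103·7
1 = 103·247 − 106·240
Hence 240⁻¹ ≡ -106 ≡ 141 (mod 247).

141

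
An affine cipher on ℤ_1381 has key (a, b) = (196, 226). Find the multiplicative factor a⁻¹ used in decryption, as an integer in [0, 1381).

Run Euclid on (1381, 196):
1381 = 7*196 + 9
196 = 21*9 + 7
9 = 1*7 + 2
7 = 3*2 + 1
2 = 2*1 + 0
Since gcd(196, 1381) = 1, back-substitute to write 1 as a combination:
1 = 7 − 3·2
1 = −3·9 + 4·7
1 = 4·196 − 87·9
1 = −87·1381 + 613·196
So 196·613 ≡ 1 (mod 1381).

613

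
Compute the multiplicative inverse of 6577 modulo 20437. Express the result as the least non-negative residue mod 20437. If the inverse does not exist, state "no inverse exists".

Extended Euclidean algorithm:
20437 = 3·6577 + 706
6577 = 9·706 + 223
706 = 3·223 + 37
223 = 6·37 + 1
37 = 37·1 + 0
gcd = 1, so the inverse exists. Back-substitute:
1 = 223 − 6·37
1 = −6·706 + 19·223
1 = 19·6577 − 177·706
1 = −177·20437 + 550·6577
So 6577·550 ≡ 1 (mod 20437).

550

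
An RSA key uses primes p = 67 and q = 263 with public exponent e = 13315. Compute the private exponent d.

1087

φ(n) = (p−1)(q−1) = 66·262 = 17292.
Need d with 13315·d ≡ 1 (mod 17292). Apply the extended Euclidean algorithm:
17292 = 1×13315 + 3977
13315 = 3×3977 + 1384
3977 = 2×1384 + 1209
1384 = 1×1209 + 175
1209 = 6×175 + 159
175 = 1×159 + 16
159 = 9×16 + 15
16 = 1×15 + 1
15 = 15×1 + 0
Back-substitute:
1 = 16 − 15
1 = −159 + 10·16
1 = 10·175 − 11·159
1 = −11·1209 + 76·175
1 = 76·1384 − 87·1209
1 = −87·3977 + 250·1384
1 = 250·13315 − 837·3977
1 = −837·17292 + 1087·13315
So 13315·1087 ≡ 1 (mod 17292), hence d = 1087.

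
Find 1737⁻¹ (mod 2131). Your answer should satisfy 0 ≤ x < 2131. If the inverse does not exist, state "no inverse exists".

Apply the Euclidean algorithm to 2131 and 1737:
2131 = 1×1737 + 394
1737 = 4×394 + 161
394 = 2×161 + 72
161 = 2×72 + 17
72 = 4×17 + 4
17 = 4×4 + 1
4 = 4×1 + 0
gcd = 1, so the inverse exists. Back-substitute:
1 = 17 − 4·4
1 = −4·72 + 17·17
1 = 17·161 − 38·72
1 = −38·394 + 93·161
1 = 93·1737 − 410·394
1 = −410·2131 + 503·1737
So 1737·503 ≡ 1 (mod 2131).

503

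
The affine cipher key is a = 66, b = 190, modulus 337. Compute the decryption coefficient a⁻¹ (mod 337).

Extended Euclidean algorithm:
337 = 5*66 + 7
66 = 9*7 + 3
7 = 2*3 + 1
3 = 3*1 + 0
Since gcd(66, 337) = 1, back-substitute to write 1 as a combination:
1 = 7 − 2·3
1 = −2·66 + 19·7
1 = 19·337 − 97·66
Thus 66·(-97) ≡ 1 (mod 337); reducing, -97 mod 337 = 240.

240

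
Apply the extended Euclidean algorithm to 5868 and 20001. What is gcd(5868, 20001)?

3

Euclidean algorithm:
20001 = 3*5868 + 2397
5868 = 2*2397 + 1074
2397 = 2*1074 + 249
1074 = 4*249 + 78
249 = 3*78 + 15
78 = 5*15 + 3
15 = 5*3 + 0
gcd(5868, 20001) = 3.
Working backward:
3 = 78 − 5·15
3 = −5·249 + 16·78
3 = 16·1074 − 69·249
3 = −69·2397 + 154·1074
3 = 154·5868 − 377·2397
3 = −377·20001 + 1285·5868
So 3 = (-377)·20001 + (1285)·5868.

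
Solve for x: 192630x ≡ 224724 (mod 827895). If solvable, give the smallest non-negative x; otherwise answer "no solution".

gcd(192630, 827895):
827895 = 4*192630 + 57375
192630 = 3*57375 + 20505
57375 = 2*20505 + 16365
20505 = 1*16365 + 4140
16365 = 3*4140 + 3945
4140 = 1*3945 + 195
3945 = 20*195 + 45
195 = 4*45 + 15
45 = 3*15 + 0
gcd = 15, but 15 ∤ 224724, so the congruence has no solution.

no solution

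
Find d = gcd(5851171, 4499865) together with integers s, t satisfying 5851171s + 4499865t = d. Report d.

Euclidean algorithm:
5851171 = 1×4499865 + 1351306
4499865 = 3×1351306 + 445947
1351306 = 3×445947 + 13465
445947 = 33×13465 + 1602
13465 = 8×1602 + 649
1602 = 2×649 + 304
649 = 2×304 + 41
304 = 7×41 + 17
41 = 2×17 + 7
17 = 2×7 + 3
7 = 2×3 + 1
3 = 3×1 + 0
gcd(5851171, 4499865) = 1.
Back-substituting:
1 = 7 − 2·3
1 = −2·17 + 5·7
1 = 5·41 − 12·17
1 = −12·304 + 89·41
1 = 89·649 − 190·304
1 = −190·1602 + 469·649
1 = 469·13465 − 3942·1602
1 = −3942·445947 + 130555·13465
1 = 130555·1351306 − 395607·445947
1 = −395607·4499865 + 1317376·1351306
1 = 1317376·5851171 − 1712983·4499865
So 1 = (1317376)·5851171 + (-1712983)·4499865.

1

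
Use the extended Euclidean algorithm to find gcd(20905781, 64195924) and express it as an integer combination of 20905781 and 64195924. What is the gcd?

13

Euclidean algorithm:
64195924 = 3·20905781 + 1478581
20905781 = 14·1478581 + 205647
1478581 = 7·205647 + 39052
205647 = 5·39052 + 10387
39052 = 3·10387 + 7891
10387 = 1·7891 + 2496
7891 = 3·2496 + 403
2496 = 6·403 + 78
403 = 5·78 + 13
78 = 6·13 + 0
gcd(20905781, 64195924) = 13.
Back-substituting:
13 = 403 − 5·78
13 = −5·2496 + 31·403
13 = 31·7891 − 98·2496
13 = −98·10387 + 129·7891
13 = 129·39052 − 485·10387
13 = −485·205647 + 2554·39052
13 = 2554·1478581 − 18363·205647
13 = −18363·20905781 + 259636·1478581
13 = 259636·64195924 − 797271·20905781
So 13 = (259636)·64195924 + (-797271)·20905781.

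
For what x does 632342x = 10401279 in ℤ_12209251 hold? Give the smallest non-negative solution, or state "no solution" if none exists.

12099154

First find gcd(632342, 12209251):
12209251 = 19*632342 + 194753
632342 = 3*194753 + 48083
194753 = 4*48083 + 2421
48083 = 19*2421 + 2084
2421 = 1*2084 + 337
2084 = 6*337 + 62
337 = 5*62 + 27
62 = 2*27 + 8
27 = 3*8 + 3
8 = 2*3 + 2
3 = 1*2 + 1
2 = 2*1 + 0
gcd = 1, so a unique solution mod 12209251 exists.
Back-substitute for the Bézout coefficients:
1 = 3 − 2
1 = −8 + 3·3
1 = 3·27 − 10·8
1 = −10·62 + 23·27
1 = 23·337 − 125·62
1 = −125·2084 + 773·337
1 = 773·2421 − 898·2084
1 = −898·48083 + 17835·2421
1 = 17835·194753 − 72238·48083
1 = −72238·632342 + 234549·194753
1 = 234549·12209251 − 4528669·632342
So 632342·(-4528669) ≡ 1 (mod 12209251), giving 632342⁻¹ ≡ 7680582.
x ≡ 632342⁻¹·10401279 ≡ 7680582·10401279 ≡ 12099154 (mod 12209251).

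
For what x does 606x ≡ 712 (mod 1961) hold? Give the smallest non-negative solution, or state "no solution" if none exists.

849

First find gcd(606, 1961):
1961 = 3*606 + 143
606 = 4*143 + 34
143 = 4*34 + 7
34 = 4*7 + 6
7 = 1*6 + 1
6 = 6*1 + 0
gcd = 1, so a unique solution mod 1961 exists.
Back-substitute for the Bézout coefficients:
1 = 7 − 6
1 = −34 + 5·7
1 = 5·143 − 21·34
1 = −21·606 + 89·143
1 = 89·1961 − 288·606
So 606·(-288) ≡ 1 (mod 1961), giving 606⁻¹ ≡ 1673.
x ≡ 606⁻¹·712 ≡ 1673·712 ≡ 849 (mod 1961).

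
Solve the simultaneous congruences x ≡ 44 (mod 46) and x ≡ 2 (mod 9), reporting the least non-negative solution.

182

Write x = 44 + 46·k. Then 46·k ≡ 2 − 44 ≡ 3 (mod 9).
Need 46⁻¹ mod 9. Extended Euclid on (9, 1):
9 = 9·1 + 0
46⁻¹ ≡ 1 (mod 9), so k ≡ 1·3 ≡ 3 (mod 9).
x = 44 + 46·3 = 182.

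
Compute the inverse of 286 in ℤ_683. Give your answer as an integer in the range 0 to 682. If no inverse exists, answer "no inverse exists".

523

Run Euclid on (683, 286):
683 = 2·286 + 111
286 = 2·111 + 64
111 = 1·64 + 47
64 = 1·47 + 17
47 = 2·17 + 13
17 = 1·13 + 4
13 = 3·4 + 1
4 = 4·1 + 0
gcd = 1, so the inverse exists. Back-substitute:
1 = 13 − 3·4
1 = −3·17 + 4·13
1 = 4·47 − 11·17
1 = −11·64 + 15·47
1 = 15·111 − 26·64
1 = −26·286 + 67·111
1 = 67·683 − 160·286
Thus 286·(-160) ≡ 1 (mod 683); reducing, -160 mod 683 = 523.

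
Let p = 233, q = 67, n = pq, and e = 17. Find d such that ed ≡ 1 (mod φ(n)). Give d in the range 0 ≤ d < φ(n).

φ(n) = (p−1)(q−1) = 232·66 = 15312.
Need d with 17·d ≡ 1 (mod 15312). Apply the extended Euclidean algorithm:
15312 = 900×17 + 12
17 = 1×12 + 5
12 = 2×5 + 2
5 = 2×2 + 1
2 = 2×1 + 0
Back-substitute:
1 = 5 − 2·2
1 = −2·12 + 5·5
1 = 5·17 − 7·12
1 = −7·15312 + 6305·17
So 17·6305 ≡ 1 (mod 15312), hence d = 6305.

6305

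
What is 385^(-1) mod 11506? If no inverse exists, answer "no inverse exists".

no inverse exists

Compute gcd(385, 11506):
11506 = 29·385 + 341
385 = 1·341 + 44
341 = 7·44 + 33
44 = 1·33 + 11
33 = 3·11 + 0
gcd(385, 11506) = 11 ≠ 1, so 385 has no multiplicative inverse modulo 11506.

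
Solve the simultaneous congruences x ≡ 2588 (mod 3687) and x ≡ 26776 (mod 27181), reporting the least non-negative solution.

47756612

Write x = 2588 + 3687·k. Then 3687·k ≡ 26776 − 2588 ≡ 24188 (mod 27181).
Need 3687⁻¹ mod 27181. Extended Euclid on (27181, 3687):
27181 = 7*3687 + 1372
3687 = 2*1372 + 943
1372 = 1*943 + 429
943 = 2*429 + 85
429 = 5*85 + 4
85 = 21*4 + 1
4 = 4*1 + 0
Back-substitute:
1 = 85 − 21·4
1 = −21·429 + 106·85
1 = 106·943 − 233·429
1 = −233·1372 + 339·943
1 = 339·3687 − 911·1372
1 = −911·27181 + 6716·3687
3687⁻¹ ≡ 6716 (mod 27181), so k ≡ 6716·24188 ≡ 12952 (mod 27181).
x = 2588 + 3687·12952 = 47756612.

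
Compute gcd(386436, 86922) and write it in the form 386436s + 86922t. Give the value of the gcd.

6

Euclidean algorithm:
386436 = 4·86922 + 38748
86922 = 2·38748 + 9426
38748 = 4·9426 + 1044
9426 = 9·1044 + 30
1044 = 34·30 + 24
30 = 1·24 + 6
24 = 4·6 + 0
gcd(386436, 86922) = 6.
Express as a combination:
6 = 30 − 24
6 = −1044 + 35·30
6 = 35·9426 − 316·1044
6 = −316·38748 + 1299·9426
6 = 1299·86922 − 2914·38748
6 = −2914·386436 + 12955·86922
So 6 = (-2914)·386436 + (12955)·86922.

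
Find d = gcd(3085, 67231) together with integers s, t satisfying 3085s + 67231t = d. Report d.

Repeated division:
67231 = 21*3085 + 2446
3085 = 1*2446 + 639
2446 = 3*639 + 529
639 = 1*529 + 110
529 = 4*110 + 89
110 = 1*89 + 21
89 = 4*21 + 5
21 = 4*5 + 1
5 = 5*1 + 0
gcd(3085, 67231) = 1.
Back-substituting:
1 = 21 − 4·5
1 = −4·89 + 17·21
1 = 17·110 − 21·89
1 = −21·529 + 101·110
1 = 101·639 − 122·529
1 = −122·2446 + 467·639
1 = 467·3085 − 589·2446
1 = −589·67231 + 12836·3085
So 1 = (-589)·67231 + (12836)·3085.

1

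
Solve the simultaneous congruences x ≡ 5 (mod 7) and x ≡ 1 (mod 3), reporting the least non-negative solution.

Write x = 5 + 7·k. Then 7·k ≡ 1 − 5 ≡ 2 (mod 3).
Need 7⁻¹ mod 3. Extended Euclid on (3, 1):
3 = 3·1 + 0
7⁻¹ ≡ 1 (mod 3), so k ≡ 1·2 ≡ 2 (mod 3).
x = 5 + 7·2 = 19.

19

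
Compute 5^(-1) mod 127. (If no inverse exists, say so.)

51

Run Euclid on (127, 5):
127 = 25*5 + 2
5 = 2*2 + 1
2 = 2*1 + 0
gcd = 1, so the inverse exists. Back-substitute:
1 = 5 − 2·2
1 = −2·127 + 51·5
So 5·51 ≡ 1 (mod 127).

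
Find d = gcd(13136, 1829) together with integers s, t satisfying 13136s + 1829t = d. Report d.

Repeated division:
13136 = 7*1829 + 333
1829 = 5*333 + 164
333 = 2*164 + 5
164 = 32*5 + 4
5 = 1*4 + 1
4 = 4*1 + 0
gcd(13136, 1829) = 1.
Back-substituting:
1 = 5 − 4
1 = −164 + 33·5
1 = 33·333 − 67·164
1 = −67·1829 + 368·333
1 = 368·13136 − 2643·1829
So 1 = (368)·13136 + (-2643)·1829.

1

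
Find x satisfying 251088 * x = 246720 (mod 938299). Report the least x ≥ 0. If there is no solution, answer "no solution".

First find gcd(251088, 938299):
938299 = 3*251088 + 185035
251088 = 1*185035 + 66053
185035 = 2*66053 + 52929
66053 = 1*52929 + 13124
52929 = 4*13124 + 433
13124 = 30*433 + 134
433 = 3*134 + 31
134 = 4*31 + 10
31 = 3*10 + 1
10 = 10*1 + 0
gcd = 1, so a unique solution mod 938299 exists.
Back-substitute for the Bézout coefficients:
1 = 31 − 3·10
1 = −3·134 + 13·31
1 = 13·433 − 42·134
1 = −42·13124 + 1273·433
1 = 1273·52929 − 5134·13124
1 = −5134·66053 + 6407·52929
1 = 6407·185035 − 17948·66053
1 = −17948·251088 + 24355·185035
1 = 24355·938299 − 91013·251088
So 251088·(-91013) ≡ 1 (mod 938299), giving 251088⁻¹ ≡ 847286.
x ≡ 251088⁻¹·246720 ≡ 847286·246720 ≡ 644308 (mod 938299).

644308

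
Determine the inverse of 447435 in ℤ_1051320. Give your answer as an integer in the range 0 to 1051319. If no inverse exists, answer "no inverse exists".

Compute gcd(447435, 1051320):
1051320 = 2·447435 + 156450
447435 = 2·156450 + 134535
156450 = 1·134535 + 21915
134535 = 6·21915 + 3045
21915 = 7·3045 + 600
3045 = 5·600 + 45
600 = 13·45 + 15
45 = 3·15 + 0
The gcd is 15, not 1, hence no inverse exists.

no inverse exists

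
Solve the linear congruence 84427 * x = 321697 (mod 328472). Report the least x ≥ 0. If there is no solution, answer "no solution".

First find gcd(84427, 328472):
328472 = 3×84427 + 75191
84427 = 1×75191 + 9236
75191 = 8×9236 + 1303
9236 = 7×1303 + 115
1303 = 11×115 + 38
115 = 3×38 + 1
38 = 38×1 + 0
gcd = 1, so a unique solution mod 328472 exists.
Back-substitute for the Bézout coefficients:
1 = 115 − 3·38
1 = −3·1303 + 34·115
1 = 34·9236 − 241·1303
1 = −241·75191 + 1962·9236
1 = 1962·84427 − 2203·75191
1 = −2203·328472 + 8571·84427
So 84427·(8571) ≡ 1 (mod 328472), giving 84427⁻¹ ≡ 8571.
x ≡ 84427⁻¹·321697 ≡ 8571·321697 ≡ 71019 (mod 328472).

71019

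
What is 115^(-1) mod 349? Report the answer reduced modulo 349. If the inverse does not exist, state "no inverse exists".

Apply the Euclidean algorithm to 349 and 115:
349 = 3·115 + 4
115 = 28·4 + 3
4 = 1·3 + 1
3 = 3·1 + 0
Since gcd(115, 349) = 1, back-substitute to write 1 as a combination:
1 = 4 − 3
1 = −115 + 29·4
1 = 29·349 − 88·115
Hence 115⁻¹ ≡ -88 ≡ 261 (mod 349).

261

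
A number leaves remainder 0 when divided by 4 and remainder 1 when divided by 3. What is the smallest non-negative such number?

4

Write x = 0 + 4·k. Then 4·k ≡ 1 − 0 ≡ 1 (mod 3).
Need 4⁻¹ mod 3. Extended Euclid on (3, 1):
3 = 3*1 + 0
4⁻¹ ≡ 1 (mod 3), so k ≡ 1·1 ≡ 1 (mod 3).
x = 0 + 4·1 = 4.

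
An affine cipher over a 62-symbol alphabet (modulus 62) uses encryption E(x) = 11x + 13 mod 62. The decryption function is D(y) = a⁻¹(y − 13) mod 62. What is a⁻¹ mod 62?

17

gcd(62, 11) by repeated division:
62 = 5*11 + 7
11 = 1*7 + 4
7 = 1*4 + 3
4 = 1*3 + 1
3 = 3*1 + 0
Since gcd(11, 62) = 1, back-substitute to write 1 as a combination:
1 = 4 − 3
1 = −7 + 2·4
1 = 2·11 − 3·7
1 = −3·62 + 17·11
So 11·17 ≡ 1 (mod 62).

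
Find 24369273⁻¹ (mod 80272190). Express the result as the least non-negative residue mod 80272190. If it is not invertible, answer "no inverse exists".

gcd(80272190, 24369273) by repeated division:
80272190 = 3·24369273 + 7164371
24369273 = 3·7164371 + 2876160
7164371 = 2·2876160 + 1412051
2876160 = 2·1412051 + 52058
1412051 = 27·52058 + 6485
52058 = 8·6485 + 178
6485 = 36·178 + 77
178 = 2·77 + 24
77 = 3·24 + 5
24 = 4·5 + 4
5 = 1·4 + 1
4 = 4·1 + 0
gcd = 1, so the inverse exists. Back-substitute:
1 = 5 − 4
1 = −24 + 5·5
1 = 5·77 − 16·24
1 = −16·178 + 37·77
1 = 37·6485 − 1348·178
1 = −1348·52058 + 10821·6485
1 = 10821·1412051 − 293515·52058
1 = −293515·2876160 + 597851·1412051
1 = 597851·7164371 − 1489217·2876160
1 = −1489217·24369273 + 5065502·7164371
1 = 5065502·80272190 − 16685723·24369273
Thus 24369273·(-16685723) ≡ 1 (mod 80272190); reducing, -16685723 mod 80272190 = 63586467.

63586467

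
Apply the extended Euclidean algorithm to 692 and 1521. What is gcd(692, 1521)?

Apply Euclid's algorithm to 1521 and 692:
1521 = 2·692 + 137
692 = 5·137 + 7
137 = 19·7 + 4
7 = 1·4 + 3
4 = 1·3 + 1
3 = 3·1 + 0
gcd(692, 1521) = 1.
Back-substituting:
1 = 4 − 3
1 = −7 + 2·4
1 = 2·137 − 39·7
1 = −39·692 + 197·137
1 = 197·1521 − 433·692
So 1 = (197)·1521 + (-433)·692.

1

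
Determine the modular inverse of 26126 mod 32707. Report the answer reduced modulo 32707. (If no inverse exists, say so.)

9746

Run Euclid on (32707, 26126):
32707 = 1·26126 + 6581
26126 = 3·6581 + 6383
6581 = 1·6383 + 198
6383 = 32·198 + 47
198 = 4·47 + 10
47 = 4·10 + 7
10 = 1·7 + 3
7 = 2·3 + 1
3 = 3·1 + 0
gcd = 1, so the inverse exists. Back-substitute:
1 = 7 − 2·3
1 = −2·10 + 3·7
1 = 3·47 − 14·10
1 = −14·198 + 59·47
1 = 59·6383 − 1902·198
1 = −1902·6581 + 1961·6383
1 = 1961·26126 − 7785·6581
1 = −7785·32707 + 9746·26126
So 26126·9746 ≡ 1 (mod 32707).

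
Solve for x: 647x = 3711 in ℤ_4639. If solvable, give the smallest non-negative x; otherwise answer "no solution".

1999

First find gcd(647, 4639):
4639 = 7·647 + 110
647 = 5·110 + 97
110 = 1·97 + 13
97 = 7·13 + 6
13 = 2·6 + 1
6 = 6·1 + 0
gcd = 1, so a unique solution mod 4639 exists.
Back-substitute for the Bézout coefficients:
1 = 13 − 2·6
1 = −2·97 + 15·13
1 = 15·110 − 17·97
1 = −17·647 + 100·110
1 = 100·4639 − 717·647
So 647·(-717) ≡ 1 (mod 4639), giving 647⁻¹ ≡ 3922.
x ≡ 647⁻¹·3711 ≡ 3922·3711 ≡ 1999 (mod 4639).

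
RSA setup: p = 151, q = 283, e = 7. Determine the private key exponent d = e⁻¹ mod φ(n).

6043

φ(n) = (p−1)(q−1) = 150·282 = 42300.
Need d with 7·d ≡ 1 (mod 42300). Apply the extended Euclidean algorithm:
42300 = 6042*7 + 6
7 = 1*6 + 1
6 = 6*1 + 0
Back-substitute:
1 = 7 − 6
1 = −42300 + 6043·7
So 7·6043 ≡ 1 (mod 42300), hence d = 6043.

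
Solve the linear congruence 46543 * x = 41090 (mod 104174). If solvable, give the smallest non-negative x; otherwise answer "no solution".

First find gcd(46543, 104174):
104174 = 2*46543 + 11088
46543 = 4*11088 + 2191
11088 = 5*2191 + 133
2191 = 16*133 + 63
133 = 2*63 + 7
63 = 9*7 + 0
gcd = 7 and 7 | 41090, so solutions exist. Divide through by 7: 6649x ≡ 5870 (mod 14882).
Now find 6649⁻¹ mod 14882:
14882 = 2*6649 + 1584
6649 = 4*1584 + 313
1584 = 5*313 + 19
313 = 16*19 + 9
19 = 2*9 + 1
9 = 9*1 + 0
Back-substitute:
1 = 19 − 2·9
1 = −2·313 + 33·19
1 = 33·1584 − 167·313
1 = −167·6649 + 701·1584
1 = 701·14882 − 1569·6649
So 6649·(-1569) ≡ 1 (mod 14882), i.e. 6649⁻¹ ≡ 13313.
Then x ≡ 13313·5870 ≡ 1928 (mod 14882); the smallest non-negative solution is x = 1928.

1928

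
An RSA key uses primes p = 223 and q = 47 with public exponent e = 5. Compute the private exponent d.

4085

φ(n) = (p−1)(q−1) = 222·46 = 10212.
Need d with 5·d ≡ 1 (mod 10212). Apply the extended Euclidean algorithm:
10212 = 2042·5 + 2
5 = 2·2 + 1
2 = 2·1 + 0
Back-substitute:
1 = 5 − 2·2
1 = −2·10212 + 4085·5
So 5·4085 ≡ 1 (mod 10212), hence d = 4085.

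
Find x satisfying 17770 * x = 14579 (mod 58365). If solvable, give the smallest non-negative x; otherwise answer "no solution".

gcd(17770, 58365):
58365 = 3×17770 + 5055
17770 = 3×5055 + 2605
5055 = 1×2605 + 2450
2605 = 1×2450 + 155
2450 = 15×155 + 125
155 = 1×125 + 30
125 = 4×30 + 5
30 = 6×5 + 0
gcd = 5, but 5 ∤ 14579, so the congruence has no solution.

no solution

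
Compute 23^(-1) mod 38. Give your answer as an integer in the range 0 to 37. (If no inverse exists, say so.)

5

Apply the Euclidean algorithm to 38 and 23:
38 = 1*23 + 15
23 = 1*15 + 8
15 = 1*8 + 7
8 = 1*7 + 1
7 = 7*1 + 0
gcd = 1, so the inverse exists. Back-substitute:
1 = 8 − 7
1 = −15 + 2·8
1 = 2·23 − 3·15
1 = −3·38 + 5·23
So 23·5 ≡ 1 (mod 38).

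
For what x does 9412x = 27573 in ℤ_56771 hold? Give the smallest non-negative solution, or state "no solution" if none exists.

First find gcd(9412, 56771):
56771 = 6*9412 + 299
9412 = 31*299 + 143
299 = 2*143 + 13
143 = 11*13 + 0
gcd = 13 and 13 | 27573, so solutions exist. Divide through by 13: 724x ≡ 2121 (mod 4367).
Now find 724⁻¹ mod 4367:
4367 = 6*724 + 23
724 = 31*23 + 11
23 = 2*11 + 1
11 = 11*1 + 0
Back-substitute:
1 = 23 − 2·11
1 = −2·724 + 63·23
1 = 63·4367 − 380·724
So 724·(-380) ≡ 1 (mod 4367), i.e. 724⁻¹ ≡ 3987.
Then x ≡ 3987·2121 ≡ 1915 (mod 4367); the smallest non-negative solution is x = 1915.

1915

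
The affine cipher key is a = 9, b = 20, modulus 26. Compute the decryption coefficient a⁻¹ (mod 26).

Extended Euclidean algorithm:
26 = 2*9 + 8
9 = 1*8 + 1
8 = 8*1 + 0
The gcd is 1. Working backward:
1 = 9 − 8
1 = −26 + 3·9
So 9·3 ≡ 1 (mod 26).

3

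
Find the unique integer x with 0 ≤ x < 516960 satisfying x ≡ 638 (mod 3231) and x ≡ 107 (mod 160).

Write x = 638 + 3231·k. Then 3231·k ≡ 107 − 638 ≡ 109 (mod 160).
Need 3231⁻¹ mod 160. Extended Euclid on (160, 31):
160 = 5*31 + 5
31 = 6*5 + 1
5 = 5*1 + 0
Back-substitute:
1 = 31 − 6·5
1 = −6·160 + 31·31
3231⁻¹ ≡ 31 (mod 160), so k ≡ 31·109 ≡ 19 (mod 160).
x = 638 + 3231·19 = 62027.

62027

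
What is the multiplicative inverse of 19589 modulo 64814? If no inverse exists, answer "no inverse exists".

Apply the Euclidean algorithm to 64814 and 19589:
64814 = 3×19589 + 6047
19589 = 3×6047 + 1448
6047 = 4×1448 + 255
1448 = 5×255 + 173
255 = 1×173 + 82
173 = 2×82 + 9
82 = 9×9 + 1
9 = 9×1 + 0
gcd = 1, so the inverse exists. Back-substitute:
1 = 82 − 9·9
1 = −9·173 + 19·82
1 = 19·255 − 28·173
1 = −28·1448 + 159·255
1 = 159·6047 − 664·1448
1 = −664·19589 + 2151·6047
1 = 2151·64814 − 7117·19589
Thus 19589·(-7117) ≡ 1 (mod 64814); reducing, -7117 mod 64814 = 57697.

57697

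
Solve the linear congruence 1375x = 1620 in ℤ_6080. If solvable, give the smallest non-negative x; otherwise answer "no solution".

First find gcd(1375, 6080):
6080 = 4×1375 + 580
1375 = 2×580 + 215
580 = 2×215 + 150
215 = 1×150 + 65
150 = 2×65 + 20
65 = 3×20 + 5
20 = 4×5 + 0
gcd = 5 and 5 | 1620, so solutions exist. Divide through by 5: 275x ≡ 324 (mod 1216).
Now find 275⁻¹ mod 1216:
1216 = 4*275 + 116
275 = 2*116 + 43
116 = 2*43 + 30
43 = 1*30 + 13
30 = 2*13 + 4
13 = 3*4 + 1
4 = 4*1 + 0
Back-substitute:
1 = 13 − 3·4
1 = −3·30 + 7·13
1 = 7·43 − 10·30
1 = −10·116 + 27·43
1 = 27·275 − 64·116
1 = −64·1216 + 283·275
So 275⁻¹ ≡ 283 (mod 1216).
Then x ≡ 283·324 ≡ 492 (mod 1216); the smallest non-negative solution is x = 492.

492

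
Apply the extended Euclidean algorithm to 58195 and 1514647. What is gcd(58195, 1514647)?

Apply Euclid's algorithm to 1514647 and 58195:
1514647 = 26·58195 + 1577
58195 = 36·1577 + 1423
1577 = 1·1423 + 154
1423 = 9·154 + 37
154 = 4·37 + 6
37 = 6·6 + 1
6 = 6·1 + 0
gcd(58195, 1514647) = 1.
Express as a combination:
1 = 37 − 6·6
1 = −6·154 + 25·37
1 = 25·1423 − 231·154
1 = −231·1577 + 256·1423
1 = 256·58195 − 9447·1577
1 = −9447·1514647 + 245878·58195
So 1 = (-9447)·1514647 + (245878)·58195.

1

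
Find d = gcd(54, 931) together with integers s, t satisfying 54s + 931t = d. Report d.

Euclidean algorithm:
931 = 17×54 + 13
54 = 4×13 + 2
13 = 6×2 + 1
2 = 2×1 + 0
gcd(54, 931) = 1.
Back-substituting:
1 = 13 − 6·2
1 = −6·54 + 25·13
1 = 25·931 − 431·54
So 1 = (25)·931 + (-431)·54.

1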